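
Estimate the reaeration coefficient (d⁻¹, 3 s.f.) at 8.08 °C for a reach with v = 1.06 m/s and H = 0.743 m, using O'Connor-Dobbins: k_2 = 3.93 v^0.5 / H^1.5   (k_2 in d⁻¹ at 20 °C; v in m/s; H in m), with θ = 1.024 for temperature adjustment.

k_2(20) = 3.93 × 1.06^0.5 / 0.743^1.5 = 3.93 × 1.030 / 0.6404 = 6.318 d⁻¹.
k_2(8.08) = 6.318 × 1.024^(8.08−20) = 6.318 × 0.7537 = 4.762 d⁻¹.

k_2 ≈ 4.76 d⁻¹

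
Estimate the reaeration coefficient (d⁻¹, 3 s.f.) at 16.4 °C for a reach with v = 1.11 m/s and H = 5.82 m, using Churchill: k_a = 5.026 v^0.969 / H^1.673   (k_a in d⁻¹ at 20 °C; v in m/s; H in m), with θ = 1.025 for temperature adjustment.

k_a(20) = 5.026 × 1.11^0.969 / 5.82^1.673 = 5.026 × 1.106 / 19.04 = 0.2920 d⁻¹.
k_a(16.4) = 0.2920 × 1.025^(16.4−20) = 0.2920 × 0.9149 = 0.2672 d⁻¹.

k_a ≈ 0.267 d⁻¹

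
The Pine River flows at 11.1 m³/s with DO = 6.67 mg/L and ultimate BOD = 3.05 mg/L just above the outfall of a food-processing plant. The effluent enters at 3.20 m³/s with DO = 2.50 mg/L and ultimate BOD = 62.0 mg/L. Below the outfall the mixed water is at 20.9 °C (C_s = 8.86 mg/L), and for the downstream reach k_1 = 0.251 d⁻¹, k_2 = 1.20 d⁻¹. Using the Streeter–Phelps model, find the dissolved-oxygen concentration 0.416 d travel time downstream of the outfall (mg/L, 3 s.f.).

Mixed DO = (11.1×6.67 + 3.20×2.50)/(11.1+3.20) = 82.04/14.30 = 5.737 mg/L.
Mixed L₀ = (11.1×3.05 + 3.20×62.0)/(14.30) = 232.3/14.30 = 16.24 mg/L.
Initial deficit D₀ = C_s − DO₀ = 8.86 − 5.737 = 3.123 mg/L.
D(0.416) = [0.251×16.24/(1.20−0.251)](e^(−0.251×0.416) − e^(−1.20×0.416)) + 3.123 e^(−1.20×0.416)
= 4.296 × (0.9009 − 0.6070) + 3.123 × 0.6070 = 3.158 mg/L.
DO = 8.86 − 3.158 = 5.702 mg/L.

DO ≈ 5.70 mg/L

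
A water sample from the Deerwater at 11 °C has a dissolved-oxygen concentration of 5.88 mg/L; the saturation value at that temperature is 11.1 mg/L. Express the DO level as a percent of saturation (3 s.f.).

53.0 % saturation

% saturation = C/C_s × 100 = 5.88/11.1 × 100 = 53.0 %.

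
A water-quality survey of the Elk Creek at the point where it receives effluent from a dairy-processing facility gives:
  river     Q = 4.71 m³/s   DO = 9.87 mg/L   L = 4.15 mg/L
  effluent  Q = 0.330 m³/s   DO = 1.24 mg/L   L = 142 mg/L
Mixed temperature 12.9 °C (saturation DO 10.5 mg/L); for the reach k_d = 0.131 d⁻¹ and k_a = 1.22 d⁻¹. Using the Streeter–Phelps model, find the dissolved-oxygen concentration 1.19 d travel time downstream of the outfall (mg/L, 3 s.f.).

Mixed DO = (4.71×9.87 + 0.330×1.24)/(4.71+0.330) = 46.90/5.040 = 9.305 mg/L.
Mixed L₀ = (4.71×4.15 + 0.330×142)/(5.040) = 66.41/5.040 = 13.18 mg/L.
Initial deficit D₀ = C_s − DO₀ = 10.5 − 9.305 = 1.195 mg/L.
D(1.19) = [0.131×13.18/(1.22−0.131)](e^(−0.131×1.19) − e^(−1.22×1.19)) + 1.195 e^(−1.22×1.19)
= 1.585 × (0.8557 − 0.2341) + 1.195 × 0.2341 = 1.265 mg/L.
DO = 10.5 − 1.265 = 9.235 mg/L.

DO ≈ 9.24 mg/L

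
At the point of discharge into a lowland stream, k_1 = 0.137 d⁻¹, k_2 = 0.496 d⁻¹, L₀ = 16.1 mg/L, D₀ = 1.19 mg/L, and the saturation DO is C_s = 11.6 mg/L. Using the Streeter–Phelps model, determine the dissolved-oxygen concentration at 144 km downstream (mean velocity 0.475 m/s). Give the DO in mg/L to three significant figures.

DO ≈ 8.67 mg/L

Travel time t = x/v = 144 km / (0.475 m/s) = 144000 m / 0.475 m/s = 303200 s = 3.509 d.
k_1 L₀/(k_2−k_1) = 0.137×16.1/(0.496−0.137) = 2.206/0.3590 = 6.144 mg/L.
e^(−k_1 t) = e^(−0.137×3.509) = 0.6183; e^(−k_2 t) = e^(−0.496×3.509) = 0.1755.
D = 6.144 × (0.6183 − 0.1755) + 1.19 × 0.1755 = 2.721 + 0.2088 = 2.930 mg/L.
DO = C_s − D = 11.6 − 2.930 = 8.670 mg/L.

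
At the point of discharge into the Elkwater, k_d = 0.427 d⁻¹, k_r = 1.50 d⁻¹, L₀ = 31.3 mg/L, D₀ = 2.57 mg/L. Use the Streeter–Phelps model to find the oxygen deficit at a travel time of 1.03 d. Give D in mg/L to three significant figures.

D ≈ 5.91 mg/L

k_d L₀/(k_r−k_d) = 0.427×31.3/(1.50−0.427) = 13.37/1.073 = 12.46 mg/L.
e^(−k_d t) = e^(−0.427×1.030) = 0.6442; e^(−k_r t) = e^(−1.50×1.030) = 0.2133.
D = 12.46 × (0.6442 − 0.2133) + 2.57 × 0.2133 = 5.367 + 0.5482 = 5.915 mg/L.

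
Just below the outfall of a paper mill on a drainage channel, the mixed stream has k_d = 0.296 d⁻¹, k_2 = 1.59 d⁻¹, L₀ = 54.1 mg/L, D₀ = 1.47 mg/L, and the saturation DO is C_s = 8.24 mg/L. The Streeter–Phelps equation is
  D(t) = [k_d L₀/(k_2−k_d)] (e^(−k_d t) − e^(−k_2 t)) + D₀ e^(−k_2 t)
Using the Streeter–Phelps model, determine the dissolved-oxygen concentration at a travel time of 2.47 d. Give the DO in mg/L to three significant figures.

DO ≈ 2.50 mg/L

k_d L₀/(k_2−k_d) = 0.296×54.1/(1.59−0.296) = 16.01/1.294 = 12.38 mg/L.
e^(−k_d t) = e^(−0.296×2.470) = 0.4814; e^(−k_2 t) = e^(−1.59×2.470) = 0.01970.
D = 12.38 × (0.4814 − 0.01970) + 1.47 × 0.01970 = 5.713 + 0.02895 = 5.742 mg/L.
DO = C_s − D = 8.24 − 5.742 = 2.498 mg/L.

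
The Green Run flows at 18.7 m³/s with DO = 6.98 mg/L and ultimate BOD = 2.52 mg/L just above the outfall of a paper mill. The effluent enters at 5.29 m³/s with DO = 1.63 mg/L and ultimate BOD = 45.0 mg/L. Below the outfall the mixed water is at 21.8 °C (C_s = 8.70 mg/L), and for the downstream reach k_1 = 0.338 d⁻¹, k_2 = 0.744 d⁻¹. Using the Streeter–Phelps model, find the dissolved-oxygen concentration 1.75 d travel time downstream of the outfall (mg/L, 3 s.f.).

Mixed DO = (18.7×6.98 + 5.29×1.63)/(18.7+5.29) = 139.1/23.99 = 5.800 mg/L.
Mixed L₀ = (18.7×2.52 + 5.29×45.0)/(23.99) = 285.2/23.99 = 11.89 mg/L.
Initial deficit D₀ = C_s − DO₀ = 8.70 − 5.800 = 2.900 mg/L.
D(1.75) = [0.338×11.89/(0.744−0.338)](e^(−0.338×1.75) − e^(−0.744×1.75)) + 2.900 e^(−0.744×1.75)
= 9.896 × (0.5535 − 0.2720) + 2.900 × 0.2720 = 3.575 mg/L.
DO = 8.70 − 3.575 = 5.125 mg/L.

DO ≈ 5.13 mg/L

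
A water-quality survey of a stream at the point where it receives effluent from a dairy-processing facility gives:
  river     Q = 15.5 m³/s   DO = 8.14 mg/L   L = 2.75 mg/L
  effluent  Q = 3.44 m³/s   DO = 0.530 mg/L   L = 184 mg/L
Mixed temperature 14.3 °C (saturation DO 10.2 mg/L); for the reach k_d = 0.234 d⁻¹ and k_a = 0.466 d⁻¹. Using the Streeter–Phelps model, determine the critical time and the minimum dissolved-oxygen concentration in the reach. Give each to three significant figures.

t_c ≈ 2.54 d; minimum DO ≈ 0.305 mg/L

Mixed DO = (15.5×8.14 + 3.44×0.530)/(15.5+3.44) = 128.0/18.94 = 6.758 mg/L.
Mixed L₀ = (15.5×2.75 + 3.44×184)/(18.94) = 675.6/18.94 = 35.67 mg/L.
Initial deficit D₀ = C_s − DO₀ = 10.2 − 6.758 = 3.442 mg/L.
t_c = (1/0.2320) ln[(0.466/0.234)(1 − 3.442×0.2320/(0.234×35.67))] = 4.310 × ln(1.801) = 2.536 d.
D_c = (0.234/0.466) × 35.67 × e^(−0.234×2.536) = 0.5021 × 35.67 × 0.5525 = 9.895 mg/L.
Minimum DO = 10.2 − 9.895 = 0.3046 mg/L.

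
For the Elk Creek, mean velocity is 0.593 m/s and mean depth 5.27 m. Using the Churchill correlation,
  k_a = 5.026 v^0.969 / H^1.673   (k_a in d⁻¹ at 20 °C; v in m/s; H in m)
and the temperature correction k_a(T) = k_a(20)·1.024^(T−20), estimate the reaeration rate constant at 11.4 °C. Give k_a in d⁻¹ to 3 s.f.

k_a(20) = 5.026 × 0.593^0.969 / 5.27^1.673 = 5.026 × 0.6027 / 16.13 = 0.1878 d⁻¹.
k_a(11.4) = 0.1878 × 1.024^(11.4−20) = 0.1878 × 0.8155 = 0.1532 d⁻¹.

k_a ≈ 0.153 d⁻¹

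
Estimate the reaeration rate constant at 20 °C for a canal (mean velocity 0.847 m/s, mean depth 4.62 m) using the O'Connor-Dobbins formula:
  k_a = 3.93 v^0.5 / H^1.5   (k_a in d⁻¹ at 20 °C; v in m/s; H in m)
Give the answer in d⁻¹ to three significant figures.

k_a = 3.93 × 0.847^0.5 / 4.62^1.5 = 3.93 × 0.9203 / 9.930 = 0.3642 d⁻¹.

k_a ≈ 0.364 d⁻¹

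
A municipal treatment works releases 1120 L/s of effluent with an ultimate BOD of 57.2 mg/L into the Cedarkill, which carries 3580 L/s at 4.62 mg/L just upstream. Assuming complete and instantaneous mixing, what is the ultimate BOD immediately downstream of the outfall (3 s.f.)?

Flow-weighted mixing: C = (Q_r C_r + Q_w C_w)/(Q_r + Q_w)
= (3580×4.62 + 1120×57.2)/(3580 + 1120) = 80600/4700 = 17.15 mg/L.

17.1 mg/L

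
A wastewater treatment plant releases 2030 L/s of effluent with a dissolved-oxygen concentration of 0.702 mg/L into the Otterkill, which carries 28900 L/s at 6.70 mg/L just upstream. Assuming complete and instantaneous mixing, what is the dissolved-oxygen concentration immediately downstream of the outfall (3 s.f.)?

6.31 mg/L

Flow-weighted mixing: C = (Q_r C_r + Q_w C_w)/(Q_r + Q_w)
= (28900×6.70 + 2030×0.702)/(28900 + 2030) = 195100/30930 = 6.306 mg/L.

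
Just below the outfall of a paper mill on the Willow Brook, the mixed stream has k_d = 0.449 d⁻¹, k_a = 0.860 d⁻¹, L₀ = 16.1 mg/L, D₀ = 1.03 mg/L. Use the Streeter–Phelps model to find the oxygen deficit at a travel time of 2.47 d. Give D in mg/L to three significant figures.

D ≈ 3.82 mg/L

k_d L₀/(k_a−k_d) = 0.449×16.1/(0.860−0.449) = 7.229/0.4110 = 17.59 mg/L.
e^(−k_d t) = e^(−0.449×2.470) = 0.3299; e^(−k_a t) = e^(−0.860×2.470) = 0.1195.
D = 17.59 × (0.3299 − 0.1195) + 1.03 × 0.1195 = 3.700 + 0.1231 = 3.823 mg/L.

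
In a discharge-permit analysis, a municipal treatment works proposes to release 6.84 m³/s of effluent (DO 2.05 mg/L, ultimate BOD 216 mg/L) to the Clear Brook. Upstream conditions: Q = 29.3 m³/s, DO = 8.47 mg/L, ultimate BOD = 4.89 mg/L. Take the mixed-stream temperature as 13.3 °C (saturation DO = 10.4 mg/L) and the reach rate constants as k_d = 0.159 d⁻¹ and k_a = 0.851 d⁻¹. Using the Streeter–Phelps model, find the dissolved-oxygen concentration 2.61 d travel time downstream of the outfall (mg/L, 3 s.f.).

DO ≈ 4.37 mg/L

Mixed DO = (29.3×8.47 + 6.84×2.05)/(29.3+6.84) = 262.2/36.14 = 7.255 mg/L.
Mixed L₀ = (29.3×4.89 + 6.84×216)/(36.14) = 1621/36.14 = 44.85 mg/L.
Initial deficit D₀ = C_s − DO₀ = 10.4 − 7.255 = 3.145 mg/L.
D(2.61) = [0.159×44.85/(0.851−0.159)](e^(−0.159×2.61) − e^(−0.851×2.61)) + 3.145 e^(−0.851×2.61)
= 10.30 × (0.6603 − 0.1085) + 3.145 × 0.1085 = 6.028 mg/L.
DO = 10.4 − 6.028 = 4.372 mg/L.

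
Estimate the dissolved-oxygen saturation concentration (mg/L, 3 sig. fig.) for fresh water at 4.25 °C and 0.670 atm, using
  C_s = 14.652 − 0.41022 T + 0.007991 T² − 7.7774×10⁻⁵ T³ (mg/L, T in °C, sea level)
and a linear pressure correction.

C_s ≈ 8.74 mg/L

At sea level: C_s = 14.652 − 0.41022×4.25 + 0.007991×4.25² − 7.7774×10⁻⁵×4.25³ = 13.05 mg/L.
Pressure correction: C_s' = 13.05 × 0.670 = 8.741 mg/L.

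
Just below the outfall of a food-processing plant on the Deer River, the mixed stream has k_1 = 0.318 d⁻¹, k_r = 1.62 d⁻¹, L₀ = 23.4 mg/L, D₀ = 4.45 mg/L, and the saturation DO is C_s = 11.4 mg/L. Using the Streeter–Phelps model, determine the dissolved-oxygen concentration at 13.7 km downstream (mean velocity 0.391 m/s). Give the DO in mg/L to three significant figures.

DO ≈ 7.03 mg/L

Travel time t = x/v = 13.7 km / (0.391 m/s) = 13700 m / 0.391 m/s = 35040 s = 0.4055 d.
k_1 L₀/(k_r−k_1) = 0.318×23.4/(1.62−0.318) = 7.441/1.302 = 5.715 mg/L.
e^(−k_1 t) = e^(−0.318×0.4055) = 0.8790; e^(−k_r t) = e^(−1.62×0.4055) = 0.5184.
D = 5.715 × (0.8790 − 0.5184) + 4.45 × 0.5184 = 2.061 + 2.307 = 4.368 mg/L.
DO = C_s − D = 11.4 − 4.368 = 7.032 mg/L.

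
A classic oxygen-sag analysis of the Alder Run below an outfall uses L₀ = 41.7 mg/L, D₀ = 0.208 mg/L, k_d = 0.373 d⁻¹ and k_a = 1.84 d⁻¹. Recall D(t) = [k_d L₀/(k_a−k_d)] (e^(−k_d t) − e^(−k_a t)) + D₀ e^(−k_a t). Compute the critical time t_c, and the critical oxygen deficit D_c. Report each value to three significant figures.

t_c ≈ 1.07 d; D_c ≈ 5.66 mg/L

At the critical point dD/dt = 0, so k_d L₀ e^(−k_d t) = k_a D. Substituting D(t) from the Streeter–Phelps equation and solving for t gives
t_c = ln[(k_a/k_d)(1 − D₀(k_a−k_d)/(k_d L₀))] / (k_a−k_d).
Here k_a−k_d = 1.467 d⁻¹ and 1 − D₀(k_a−k_d)/(k_d L₀) = 1 − 0.208×1.467/(0.373×41.7) = 0.9804, so
t_c = ln(4.933 × 0.9804) / 1.467 = 1.576 / 1.467 = 1.074 d.
L(t_c) = L₀ e^(−k_d t_c) = 41.7 × 0.6698 = 27.93 mg/L, and at the critical point k_a D_c = k_d L, so D_c = (0.373/1.84) × 27.93 = 5.662 mg/L.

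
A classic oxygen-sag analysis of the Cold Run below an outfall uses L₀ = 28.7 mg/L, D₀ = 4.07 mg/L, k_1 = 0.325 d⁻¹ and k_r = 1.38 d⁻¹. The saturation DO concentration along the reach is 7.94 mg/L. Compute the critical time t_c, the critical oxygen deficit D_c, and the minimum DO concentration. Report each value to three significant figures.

t_c = [1/(k_r−k_1)] ln[(k_r/k_1)(1 − D₀(k_r−k_1)/(k_1 L₀))]
= [1/(1.38−0.325)] ln[(1.38/0.325)(1 − 4.07×1.055/(0.325×28.7))]
= (1/1.055) ln[4.246 × 0.5397] = 0.9479 × ln(2.291) = 0.9479 × 0.8292 = 0.7860 d.
D_c = (k_1/k_r) L₀ e^(−k_1 t_c) = (0.325/1.38) × 28.7 × e^(−0.325×0.7860) = 0.2355 × 28.7 × 0.7746 = 5.235 mg/L.
Minimum DO = C_s − D_c = 7.94 − 5.235 = 2.705 mg/L.

t_c ≈ 0.786 d; D_c ≈ 5.24 mg/L; min DO ≈ 2.70 mg/L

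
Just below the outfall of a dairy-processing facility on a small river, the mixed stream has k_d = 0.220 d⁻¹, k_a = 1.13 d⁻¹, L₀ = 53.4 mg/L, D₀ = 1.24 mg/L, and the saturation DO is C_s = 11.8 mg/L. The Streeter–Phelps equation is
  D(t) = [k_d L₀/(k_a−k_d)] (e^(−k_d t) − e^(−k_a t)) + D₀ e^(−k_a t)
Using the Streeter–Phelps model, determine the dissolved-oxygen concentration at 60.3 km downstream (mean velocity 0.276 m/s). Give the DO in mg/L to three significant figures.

DO ≈ 5.07 mg/L

Travel time t = x/v = 60.3 km / (0.276 m/s) = 60300 m / 0.276 m/s = 218500 s = 2.529 d.
k_d L₀/(k_a−k_d) = 0.220×53.4/(1.13−0.220) = 11.75/0.9100 = 12.91 mg/L.
e^(−k_d t) = e^(−0.220×2.529) = 0.5733; e^(−k_a t) = e^(−1.13×2.529) = 0.05742.
D = 12.91 × (0.5733 − 0.05742) + 1.24 × 0.05742 = 6.660 + 0.07120 = 6.731 mg/L.
DO = C_s − D = 11.8 − 6.731 = 5.069 mg/L.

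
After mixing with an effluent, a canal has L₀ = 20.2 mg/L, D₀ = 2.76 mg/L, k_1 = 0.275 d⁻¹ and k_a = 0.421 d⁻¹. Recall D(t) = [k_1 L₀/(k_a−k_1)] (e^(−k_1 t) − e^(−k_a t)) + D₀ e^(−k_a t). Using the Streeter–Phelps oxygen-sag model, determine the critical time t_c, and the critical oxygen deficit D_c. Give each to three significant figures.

t_c ≈ 2.40 d; D_c ≈ 6.82 mg/L

With k_a/k_1 = 1.531 and 1 − D₀(k_a−k_1)/(k_1 L₀) = 0.9275,
t_c = ln(1.531 × 0.9275) / (0.421 − 0.275) = ln(1.420) / 0.1460 = 0.3506/0.1460 = 2.401 d.
D_c = (k_1/k_a) L₀ e^(−k_1 t_c) = (0.275/0.421) × 20.2 × e^(−0.275×2.401) = 0.6532 × 20.2 × 0.5167 = 6.818 mg/L.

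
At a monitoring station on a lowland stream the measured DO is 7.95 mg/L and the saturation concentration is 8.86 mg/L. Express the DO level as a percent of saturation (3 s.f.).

% saturation = C/C_s × 100 = 7.95/8.86 × 100 = 89.7 %.

89.7 % saturation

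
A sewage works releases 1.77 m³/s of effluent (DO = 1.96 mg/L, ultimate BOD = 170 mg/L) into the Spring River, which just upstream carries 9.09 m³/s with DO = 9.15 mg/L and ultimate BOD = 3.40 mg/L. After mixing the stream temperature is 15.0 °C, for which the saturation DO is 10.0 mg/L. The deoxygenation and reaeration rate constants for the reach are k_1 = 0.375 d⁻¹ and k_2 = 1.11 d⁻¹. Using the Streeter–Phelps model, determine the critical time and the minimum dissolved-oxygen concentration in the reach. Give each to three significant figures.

Mixed DO = (9.09×9.15 + 1.77×1.96)/(9.09+1.77) = 86.64/10.86 = 7.978 mg/L.
Mixed L₀ = (9.09×3.40 + 1.77×170)/(10.86) = 331.8/10.86 = 30.55 mg/L.
Initial deficit D₀ = C_s − DO₀ = 10.0 − 7.978 = 2.022 mg/L.
t_c = (1/0.7350) ln[(1.11/0.375)(1 − 2.022×0.7350/(0.375×30.55))] = 1.361 × ln(2.576) = 1.287 d.
D_c = (0.375/1.11) × 30.55 × e^(−0.375×1.287) = 0.3378 × 30.55 × 0.6171 = 6.369 mg/L.
Minimum DO = 10.0 − 6.369 = 3.631 mg/L.

t_c ≈ 1.29 d; minimum DO ≈ 3.63 mg/L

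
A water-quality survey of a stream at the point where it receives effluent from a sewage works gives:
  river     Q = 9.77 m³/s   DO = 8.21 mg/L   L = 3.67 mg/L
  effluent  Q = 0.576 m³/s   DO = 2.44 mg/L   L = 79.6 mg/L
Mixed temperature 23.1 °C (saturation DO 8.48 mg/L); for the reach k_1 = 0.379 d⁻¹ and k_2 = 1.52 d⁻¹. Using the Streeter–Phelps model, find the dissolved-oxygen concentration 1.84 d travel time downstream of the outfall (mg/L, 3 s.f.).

DO ≈ 7.30 mg/L

Mixed DO = (9.77×8.21 + 0.576×2.44)/(9.77+0.576) = 81.62/10.35 = 7.889 mg/L.
Mixed L₀ = (9.77×3.67 + 0.576×79.6)/(10.35) = 81.71/10.35 = 7.897 mg/L.
Initial deficit D₀ = C_s − DO₀ = 8.48 − 7.889 = 0.5912 mg/L.
D(1.84) = [0.379×7.897/(1.52−0.379)](e^(−0.379×1.84) − e^(−1.52×1.84)) + 0.5912 e^(−1.52×1.84)
= 2.623 × (0.4979 − 0.06100) + 0.5912 × 0.06100 = 1.182 mg/L.
DO = 8.48 − 1.182 = 7.298 mg/L.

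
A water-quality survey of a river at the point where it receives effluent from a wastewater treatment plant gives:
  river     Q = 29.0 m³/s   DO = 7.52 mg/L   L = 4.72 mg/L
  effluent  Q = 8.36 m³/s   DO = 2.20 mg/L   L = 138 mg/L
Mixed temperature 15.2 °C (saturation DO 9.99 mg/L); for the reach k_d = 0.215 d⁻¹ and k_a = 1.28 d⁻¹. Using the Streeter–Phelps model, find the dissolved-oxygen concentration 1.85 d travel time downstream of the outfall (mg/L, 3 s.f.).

Mixed DO = (29.0×7.52 + 8.36×2.20)/(29.0+8.36) = 236.5/37.36 = 6.330 mg/L.
Mixed L₀ = (29.0×4.72 + 8.36×138)/(37.36) = 1291/37.36 = 34.54 mg/L.
Initial deficit D₀ = C_s − DO₀ = 9.99 − 6.330 = 3.660 mg/L.
D(1.85) = [0.215×34.54/(1.28−0.215)](e^(−0.215×1.85) − e^(−1.28×1.85)) + 3.660 e^(−1.28×1.85)
= 6.974 × (0.6718 − 0.09367) + 3.660 × 0.09367 = 4.375 mg/L.
DO = 9.99 − 4.375 = 5.615 mg/L.

DO ≈ 5.62 mg/L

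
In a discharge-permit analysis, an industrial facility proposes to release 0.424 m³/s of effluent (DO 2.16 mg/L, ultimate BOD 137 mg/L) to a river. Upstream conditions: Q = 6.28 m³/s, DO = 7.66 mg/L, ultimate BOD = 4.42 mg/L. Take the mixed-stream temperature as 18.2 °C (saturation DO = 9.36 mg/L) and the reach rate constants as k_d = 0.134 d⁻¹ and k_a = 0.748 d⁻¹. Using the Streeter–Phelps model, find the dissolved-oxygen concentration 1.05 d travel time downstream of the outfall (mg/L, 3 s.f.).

DO ≈ 7.27 mg/L

Mixed DO = (6.28×7.66 + 0.424×2.16)/(6.28+0.424) = 49.02/6.704 = 7.312 mg/L.
Mixed L₀ = (6.28×4.42 + 0.424×137)/(6.704) = 85.85/6.704 = 12.81 mg/L.
Initial deficit D₀ = C_s − DO₀ = 9.36 − 7.312 = 2.048 mg/L.
D(1.05) = [0.134×12.81/(0.748−0.134)](e^(−0.134×1.05) − e^(−0.748×1.05)) + 2.048 e^(−0.748×1.05)
= 2.795 × (0.8687 − 0.4559) + 2.048 × 0.4559 = 2.087 mg/L.
DO = 9.36 − 2.087 = 7.273 mg/L.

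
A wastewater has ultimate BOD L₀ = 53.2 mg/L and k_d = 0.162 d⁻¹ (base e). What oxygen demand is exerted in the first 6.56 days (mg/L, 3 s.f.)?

y ≈ 34.8 mg/L

y_t = L₀(1 − e^(−k_d t)) = 53.2 × (1 − e^(−0.162×6.56))
= 53.2 × (1 − 0.3455) = 53.2 × 0.6545 = 34.82 mg/L.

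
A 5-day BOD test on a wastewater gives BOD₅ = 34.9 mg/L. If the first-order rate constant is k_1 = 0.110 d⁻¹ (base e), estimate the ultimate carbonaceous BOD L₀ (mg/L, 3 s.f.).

L₀ ≈ 82.5 mg/L

BOD₅ = L₀(1 − e^(−5k_1)) ⇒ L₀ = BOD₅ / (1 − e^(−5×0.110))
= 34.9 / (1 − 0.5769) = 34.9 / 0.4231 = 82.50 mg/L.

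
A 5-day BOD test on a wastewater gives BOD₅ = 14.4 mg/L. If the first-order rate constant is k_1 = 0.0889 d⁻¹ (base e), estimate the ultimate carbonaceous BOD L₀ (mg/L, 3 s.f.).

L₀ ≈ 40.1 mg/L

BOD₅ = L₀(1 − e^(−5k_1)) ⇒ L₀ = BOD₅ / (1 − e^(−5×0.0889))
= 14.4 / (1 − 0.6411) = 14.4 / 0.3589 = 40.13 mg/L.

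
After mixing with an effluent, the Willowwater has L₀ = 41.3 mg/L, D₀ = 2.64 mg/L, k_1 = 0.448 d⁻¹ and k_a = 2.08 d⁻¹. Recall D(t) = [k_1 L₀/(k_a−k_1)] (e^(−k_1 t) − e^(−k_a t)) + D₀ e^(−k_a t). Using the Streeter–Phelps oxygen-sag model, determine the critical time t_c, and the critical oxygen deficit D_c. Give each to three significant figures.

t_c ≈ 0.778 d; D_c ≈ 6.28 mg/L

t_c = [1/(k_a−k_1)] ln[(k_a/k_1)(1 − D₀(k_a−k_1)/(k_1 L₀))]
= [1/(2.08−0.448)] ln[(2.08/0.448)(1 − 2.64×1.632/(0.448×41.3))]
= (1/1.632) ln[4.643 × 0.7671] = 0.6127 × ln(3.562) = 0.6127 × 1.270 = 0.7783 d.
D_c = (k_1/k_a) L₀ e^(−k_1 t_c) = (0.448/2.08) × 41.3 × e^(−0.448×0.7783) = 0.2154 × 41.3 × 0.7056 = 6.277 mg/L.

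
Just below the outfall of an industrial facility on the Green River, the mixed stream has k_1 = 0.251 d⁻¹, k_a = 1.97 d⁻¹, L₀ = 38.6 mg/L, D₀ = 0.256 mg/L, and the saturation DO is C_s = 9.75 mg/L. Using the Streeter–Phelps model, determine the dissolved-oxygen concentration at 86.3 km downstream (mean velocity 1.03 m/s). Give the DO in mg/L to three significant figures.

Travel time t = x/v = 86.3 km / (1.03 m/s) = 86300 m / 1.03 m/s = 83790 s = 0.9698 d.
k_1 L₀/(k_a−k_1) = 0.251×38.6/(1.97−0.251) = 9.689/1.719 = 5.636 mg/L.
e^(−k_1 t) = e^(−0.251×0.9698) = 0.7840; e^(−k_a t) = e^(−1.97×0.9698) = 0.1480.
D = 5.636 × (0.7840 − 0.1480) + 0.256 × 0.1480 = 3.584 + 0.03789 = 3.622 mg/L.
DO = C_s − D = 9.75 − 3.622 = 6.128 mg/L.

DO ≈ 6.13 mg/L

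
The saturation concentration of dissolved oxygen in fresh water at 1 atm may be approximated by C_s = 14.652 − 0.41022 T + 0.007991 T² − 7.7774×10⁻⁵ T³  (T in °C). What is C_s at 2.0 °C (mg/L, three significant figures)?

C_s ≈ 13.9 mg/L

C_s = 14.652 − 0.41022×2.0 + 0.007991×2.0² − 7.7774×10⁻⁵×2.0³ = 13.86 mg/L.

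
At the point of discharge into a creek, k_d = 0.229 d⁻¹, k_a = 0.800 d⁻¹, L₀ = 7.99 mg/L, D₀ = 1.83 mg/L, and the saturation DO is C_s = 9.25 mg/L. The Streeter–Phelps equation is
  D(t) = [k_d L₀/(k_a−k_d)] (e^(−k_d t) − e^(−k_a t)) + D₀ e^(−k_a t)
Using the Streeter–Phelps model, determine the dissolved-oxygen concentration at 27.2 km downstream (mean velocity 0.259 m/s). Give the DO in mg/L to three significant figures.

DO ≈ 7.34 mg/L

Travel time t = x/v = 27.2 km / (0.259 m/s) = 27200 m / 0.259 m/s = 105000 s = 1.216 d.
k_d L₀/(k_a−k_d) = 0.229×7.99/(0.800−0.229) = 1.830/0.5710 = 3.204 mg/L.
e^(−k_d t) = e^(−0.229×1.216) = 0.7570; e^(−k_a t) = e^(−0.800×1.216) = 0.3782.
D = 3.204 × (0.7570 − 0.3782) + 1.83 × 0.3782 = 1.214 + 0.6921 = 1.906 mg/L.
DO = C_s − D = 9.25 − 1.906 = 7.344 mg/L.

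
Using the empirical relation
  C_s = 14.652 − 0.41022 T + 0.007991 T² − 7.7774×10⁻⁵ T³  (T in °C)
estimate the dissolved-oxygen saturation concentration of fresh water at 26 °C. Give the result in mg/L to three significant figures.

C_s = 14.652 − 0.41022×26 + 0.007991×26² − 7.7774×10⁻⁵×26³ = 8.021 mg/L.

C_s ≈ 8.02 mg/L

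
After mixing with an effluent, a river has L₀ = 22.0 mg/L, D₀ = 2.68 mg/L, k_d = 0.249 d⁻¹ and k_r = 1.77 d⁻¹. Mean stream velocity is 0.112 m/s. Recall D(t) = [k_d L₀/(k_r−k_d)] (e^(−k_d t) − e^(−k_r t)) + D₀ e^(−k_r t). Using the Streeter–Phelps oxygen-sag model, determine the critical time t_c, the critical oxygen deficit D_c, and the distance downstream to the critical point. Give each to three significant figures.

t_c ≈ 0.393 d; D_c ≈ 2.81 mg/L; x_c ≈ 3.81 km

t_c = [1/(k_r−k_d)] ln[(k_r/k_d)(1 − D₀(k_r−k_d)/(k_d L₀))]
= [1/(1.77−0.249)] ln[(1.77/0.249)(1 − 2.68×1.521/(0.249×22.0))]
= (1/1.521) ln[7.108 × 0.2559] = 0.6575 × ln(1.819) = 0.6575 × 0.5982 = 0.3933 d.
D_c = (k_d/k_r) L₀ e^(−k_d t_c) = (0.249/1.77) × 22.0 × e^(−0.249×0.3933) = 0.1407 × 22.0 × 0.9067 = 2.806 mg/L.
x_c = v t_c = 0.112 m/s × 0.3933 d × 86400 s/d = 3806 m ≈ 3.81 km.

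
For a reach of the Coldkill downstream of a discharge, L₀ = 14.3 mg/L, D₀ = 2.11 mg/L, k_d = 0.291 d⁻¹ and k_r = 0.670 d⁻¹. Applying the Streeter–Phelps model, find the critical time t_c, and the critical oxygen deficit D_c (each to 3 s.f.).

t_c ≈ 1.64 d; D_c ≈ 3.86 mg/L

With k_r/k_d = 2.302 and 1 − D₀(k_r−k_d)/(k_d L₀) = 0.8078,
t_c = ln(2.302 × 0.8078) / (0.670 − 0.291) = ln(1.860) / 0.3790 = 0.6205/0.3790 = 1.637 d.
L(t_c) = L₀ e^(−k_d t_c) = 14.3 × 0.6210 = 8.880 mg/L, and at the critical point k_r D_c = k_d L, so D_c = (0.291/0.670) × 8.880 = 3.857 mg/L.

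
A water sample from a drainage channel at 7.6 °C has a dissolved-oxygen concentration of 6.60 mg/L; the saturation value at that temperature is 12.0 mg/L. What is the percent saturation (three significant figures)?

% saturation = C/C_s × 100 = 6.60/12.0 × 100 = 55.0 %.

55.0 % saturation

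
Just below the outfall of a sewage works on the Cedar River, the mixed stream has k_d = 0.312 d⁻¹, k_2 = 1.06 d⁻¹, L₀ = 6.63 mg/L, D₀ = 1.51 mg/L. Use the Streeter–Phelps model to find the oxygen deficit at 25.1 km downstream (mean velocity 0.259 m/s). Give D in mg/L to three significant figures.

Travel time t = x/v = 25.1 km / (0.259 m/s) = 25100 m / 0.259 m/s = 96910 s = 1.122 d.
k_d L₀/(k_2−k_d) = 0.312×6.63/(1.06−0.312) = 2.069/0.7480 = 2.765 mg/L.
e^(−k_d t) = e^(−0.312×1.122) = 0.7047; e^(−k_2 t) = e^(−1.06×1.122) = 0.3045.
D = 2.765 × (0.7047 − 0.3045) + 1.51 × 0.3045 = 1.107 + 0.4599 = 1.567 mg/L.

D ≈ 1.57 mg/L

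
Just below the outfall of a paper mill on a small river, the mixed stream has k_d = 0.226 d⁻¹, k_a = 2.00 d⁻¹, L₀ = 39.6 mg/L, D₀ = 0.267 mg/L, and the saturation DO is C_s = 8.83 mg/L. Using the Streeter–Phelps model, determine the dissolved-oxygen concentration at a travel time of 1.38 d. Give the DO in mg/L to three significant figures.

DO ≈ 5.44 mg/L

k_d L₀/(k_a−k_d) = 0.226×39.6/(2.00−0.226) = 8.950/1.774 = 5.045 mg/L.
e^(−k_d t) = e^(−0.226×1.380) = 0.7321; e^(−k_a t) = e^(−2.00×1.380) = 0.06329.
D = 5.045 × (0.7321 − 0.06329) + 0.267 × 0.06329 = 3.374 + 0.01690 = 3.391 mg/L.
DO = C_s − D = 8.83 − 3.391 = 5.439 mg/L.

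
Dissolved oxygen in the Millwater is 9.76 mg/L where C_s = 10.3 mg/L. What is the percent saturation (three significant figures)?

94.8 % saturation

% saturation = C/C_s × 100 = 9.76/10.3 × 100 = 94.8 %.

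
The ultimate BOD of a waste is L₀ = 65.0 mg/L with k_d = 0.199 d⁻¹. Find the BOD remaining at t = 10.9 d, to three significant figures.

L_t = L₀ e^(−k_d t) = 65.0 × e^(−0.199×10.9) = 65.0 × 0.1143 = 7.428 mg/L.

L ≈ 7.43 mg/L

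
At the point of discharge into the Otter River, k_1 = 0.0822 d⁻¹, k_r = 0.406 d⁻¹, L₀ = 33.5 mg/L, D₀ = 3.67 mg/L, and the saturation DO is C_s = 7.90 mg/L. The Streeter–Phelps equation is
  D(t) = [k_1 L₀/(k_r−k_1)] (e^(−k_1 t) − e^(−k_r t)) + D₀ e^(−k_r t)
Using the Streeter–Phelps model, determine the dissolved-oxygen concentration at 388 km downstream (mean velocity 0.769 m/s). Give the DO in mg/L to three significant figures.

Travel time t = x/v = 388 km / (0.769 m/s) = 388000 m / 0.769 m/s = 504600 s = 5.840 d.
k_1 L₀/(k_r−k_1) = 0.0822×33.5/(0.406−0.0822) = 2.754/0.3238 = 8.504 mg/L.
e^(−k_1 t) = e^(−0.0822×5.840) = 0.6188; e^(−k_r t) = e^(−0.406×5.840) = 0.09339.
D = 8.504 × (0.6188 − 0.09339) + 3.67 × 0.09339 = 4.468 + 0.3428 = 4.811 mg/L.
DO = C_s − D = 7.90 − 4.811 = 3.089 mg/L.

DO ≈ 3.09 mg/L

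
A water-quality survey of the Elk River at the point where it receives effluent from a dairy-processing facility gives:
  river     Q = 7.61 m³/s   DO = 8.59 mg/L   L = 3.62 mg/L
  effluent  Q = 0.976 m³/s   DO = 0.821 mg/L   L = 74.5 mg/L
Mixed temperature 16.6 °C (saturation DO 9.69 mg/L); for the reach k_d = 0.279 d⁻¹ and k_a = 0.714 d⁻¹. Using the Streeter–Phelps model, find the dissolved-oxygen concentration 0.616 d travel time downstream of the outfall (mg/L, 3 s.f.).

Mixed DO = (7.61×8.59 + 0.976×0.821)/(7.61+0.976) = 66.17/8.586 = 7.707 mg/L.
Mixed L₀ = (7.61×3.62 + 0.976×74.5)/(8.586) = 100.3/8.586 = 11.68 mg/L.
Initial deficit D₀ = C_s − DO₀ = 9.69 − 7.707 = 1.983 mg/L.
D(0.616) = [0.279×11.68/(0.714−0.279)](e^(−0.279×0.616) − e^(−0.714×0.616)) + 1.983 e^(−0.714×0.616)
= 7.489 × (0.8421 − 0.6441) + 1.983 × 0.6441 = 2.760 mg/L.
DO = 9.69 − 2.760 = 6.930 mg/L.

DO ≈ 6.93 mg/L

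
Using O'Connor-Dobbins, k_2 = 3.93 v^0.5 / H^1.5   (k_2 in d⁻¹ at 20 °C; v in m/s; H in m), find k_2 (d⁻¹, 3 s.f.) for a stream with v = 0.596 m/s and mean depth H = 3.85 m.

k_2 ≈ 0.402 d⁻¹

k_2 = 3.93 × 0.596^0.5 / 3.85^1.5 = 3.93 × 0.7720 / 7.554 = 0.4016 d⁻¹.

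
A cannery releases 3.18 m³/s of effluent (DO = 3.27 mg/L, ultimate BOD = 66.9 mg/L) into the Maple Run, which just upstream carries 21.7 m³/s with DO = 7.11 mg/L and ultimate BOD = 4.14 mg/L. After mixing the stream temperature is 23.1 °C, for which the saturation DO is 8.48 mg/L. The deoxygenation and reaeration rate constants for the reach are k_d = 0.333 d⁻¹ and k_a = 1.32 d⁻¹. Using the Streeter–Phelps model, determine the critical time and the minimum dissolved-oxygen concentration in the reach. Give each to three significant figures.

Mixed DO = (21.7×7.11 + 3.18×3.27)/(21.7+3.18) = 164.7/24.88 = 6.619 mg/L.
Mixed L₀ = (21.7×4.14 + 3.18×66.9)/(24.88) = 302.6/24.88 = 12.16 mg/L.
Initial deficit D₀ = C_s − DO₀ = 8.48 − 6.619 = 1.861 mg/L.
t_c = (1/0.9870) ln[(1.32/0.333)(1 − 1.861×0.9870/(0.333×12.16))] = 1.013 × ln(2.166) = 0.7832 d.
D_c = (0.333/1.32) × 12.16 × e^(−0.333×0.7832) = 0.2523 × 12.16 × 0.7704 = 2.364 mg/L.
Minimum DO = 8.48 − 2.364 = 6.116 mg/L.

t_c ≈ 0.783 d; minimum DO ≈ 6.12 mg/L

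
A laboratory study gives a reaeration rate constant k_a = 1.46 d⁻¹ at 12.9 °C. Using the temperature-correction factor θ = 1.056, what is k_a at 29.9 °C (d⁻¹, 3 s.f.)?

k_a(T₂) = k_a(T₁) · θ^(T₂−T₁) = 1.46 × 1.056^(29.9−12.9)
= 1.46 × 1.056^17.0 = 1.46 × 2.525 = 3.687 d⁻¹.

k_a ≈ 3.69 d⁻¹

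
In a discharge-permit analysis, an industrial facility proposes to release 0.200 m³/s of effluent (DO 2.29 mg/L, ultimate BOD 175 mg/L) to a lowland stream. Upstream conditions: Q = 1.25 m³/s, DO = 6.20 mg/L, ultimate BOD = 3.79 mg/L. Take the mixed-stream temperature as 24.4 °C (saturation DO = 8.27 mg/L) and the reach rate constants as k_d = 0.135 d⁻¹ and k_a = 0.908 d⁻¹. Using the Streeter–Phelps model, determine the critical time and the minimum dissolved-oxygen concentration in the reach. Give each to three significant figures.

t_c ≈ 1.45 d; minimum DO ≈ 4.92 mg/L

Mixed DO = (1.25×6.20 + 0.200×2.29)/(1.25+0.200) = 8.208/1.450 = 5.661 mg/L.
Mixed L₀ = (1.25×3.79 + 0.200×175)/(1.450) = 39.74/1.450 = 27.41 mg/L.
Initial deficit D₀ = C_s − DO₀ = 8.27 − 5.661 = 2.609 mg/L.
t_c = (1/0.7730) ln[(0.908/0.135)(1 − 2.609×0.7730/(0.135×27.41))] = 1.294 × ln(3.059) = 1.446 d.
D_c = (0.135/0.908) × 27.41 × e^(−0.135×1.446) = 0.1487 × 27.41 × 0.8226 = 3.352 mg/L.
Minimum DO = 8.27 − 3.352 = 4.918 mg/L.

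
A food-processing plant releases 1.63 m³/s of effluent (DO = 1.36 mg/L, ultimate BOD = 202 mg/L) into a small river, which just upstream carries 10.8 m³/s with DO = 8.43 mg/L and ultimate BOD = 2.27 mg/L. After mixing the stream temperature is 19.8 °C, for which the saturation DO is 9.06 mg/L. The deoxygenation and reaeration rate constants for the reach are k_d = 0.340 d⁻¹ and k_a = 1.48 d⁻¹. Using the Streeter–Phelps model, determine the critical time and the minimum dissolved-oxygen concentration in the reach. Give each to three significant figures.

t_c ≈ 1.11 d; minimum DO ≈ 4.58 mg/L

Mixed DO = (10.8×8.43 + 1.63×1.36)/(10.8+1.63) = 93.26/12.43 = 7.503 mg/L.
Mixed L₀ = (10.8×2.27 + 1.63×202)/(12.43) = 353.8/12.43 = 28.46 mg/L.
Initial deficit D₀ = C_s − DO₀ = 9.06 − 7.503 = 1.557 mg/L.
t_c = (1/1.140) ln[(1.48/0.340)(1 − 1.557×1.140/(0.340×28.46))] = 0.8772 × ln(3.554) = 1.112 d.
D_c = (0.340/1.48) × 28.46 × e^(−0.340×1.112) = 0.2297 × 28.46 × 0.6851 = 4.479 mg/L.
Minimum DO = 9.06 − 4.479 = 4.581 mg/L.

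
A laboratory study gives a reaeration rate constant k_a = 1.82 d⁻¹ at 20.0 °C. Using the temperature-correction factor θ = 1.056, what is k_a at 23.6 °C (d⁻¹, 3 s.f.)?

k_a ≈ 2.21 d⁻¹

k_a(T₂) = k_a(T₁) · θ^(T₂−T₁) = 1.82 × 1.056^(23.6−20.0)
= 1.82 × 1.056^3.60 = 1.82 × 1.217 = 2.214 d⁻¹.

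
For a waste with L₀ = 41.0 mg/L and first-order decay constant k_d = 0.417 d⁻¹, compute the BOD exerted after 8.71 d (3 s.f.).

y_t = L₀(1 − e^(−k_d t)) = 41.0 × (1 − e^(−0.417×8.71))
= 41.0 × (1 − 0.02646) = 41.0 × 0.9735 = 39.92 mg/L.

y ≈ 39.9 mg/L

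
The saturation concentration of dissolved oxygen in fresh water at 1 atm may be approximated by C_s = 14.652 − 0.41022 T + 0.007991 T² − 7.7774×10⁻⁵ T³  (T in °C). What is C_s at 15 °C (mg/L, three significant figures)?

C_s = 14.652 − 0.41022×15 + 0.007991×15² − 7.7774×10⁻⁵×15³ = 10.03 mg/L.

C_s ≈ 10.0 mg/L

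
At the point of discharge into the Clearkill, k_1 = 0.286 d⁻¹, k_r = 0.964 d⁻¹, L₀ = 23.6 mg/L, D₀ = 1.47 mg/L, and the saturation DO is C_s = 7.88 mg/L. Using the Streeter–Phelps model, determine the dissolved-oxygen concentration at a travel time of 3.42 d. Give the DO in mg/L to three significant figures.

DO ≈ 4.45 mg/L

k_1 L₀/(k_r−k_1) = 0.286×23.6/(0.964−0.286) = 6.750/0.6780 = 9.955 mg/L.
e^(−k_1 t) = e^(−0.286×3.420) = 0.3760; e^(−k_r t) = e^(−0.964×3.420) = 0.03700.
D = 9.955 × (0.3760 − 0.03700) + 1.47 × 0.03700 = 3.375 + 0.05439 = 3.429 mg/L.
DO = C_s − D = 7.88 − 3.429 = 4.451 mg/L.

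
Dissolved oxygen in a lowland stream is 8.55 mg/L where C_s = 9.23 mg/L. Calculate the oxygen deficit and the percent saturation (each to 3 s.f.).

D ≈ 0.680 mg/L; 92.6 % saturation

D = C_s − C = 9.23 − 8.55 = 0.680 mg/L.
% saturation = 8.55/9.23 × 100 = 92.6 %.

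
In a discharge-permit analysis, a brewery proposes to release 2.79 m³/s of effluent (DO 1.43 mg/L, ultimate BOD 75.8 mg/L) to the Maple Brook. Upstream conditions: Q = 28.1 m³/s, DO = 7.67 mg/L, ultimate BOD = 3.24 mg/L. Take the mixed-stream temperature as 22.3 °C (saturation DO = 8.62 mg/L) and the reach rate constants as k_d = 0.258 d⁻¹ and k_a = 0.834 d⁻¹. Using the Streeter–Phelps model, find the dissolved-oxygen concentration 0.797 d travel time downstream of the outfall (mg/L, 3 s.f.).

Mixed DO = (28.1×7.67 + 2.79×1.43)/(28.1+2.79) = 219.5/30.89 = 7.106 mg/L.
Mixed L₀ = (28.1×3.24 + 2.79×75.8)/(30.89) = 302.5/30.89 = 9.794 mg/L.
Initial deficit D₀ = C_s − DO₀ = 8.62 − 7.106 = 1.514 mg/L.
D(0.797) = [0.258×9.794/(0.834−0.258)](e^(−0.258×0.797) − e^(−0.834×0.797)) + 1.514 e^(−0.834×0.797)
= 4.387 × (0.8141 − 0.5144) + 1.514 × 0.5144 = 2.093 mg/L.
DO = 8.62 − 2.093 = 6.527 mg/L.

DO ≈ 6.53 mg/L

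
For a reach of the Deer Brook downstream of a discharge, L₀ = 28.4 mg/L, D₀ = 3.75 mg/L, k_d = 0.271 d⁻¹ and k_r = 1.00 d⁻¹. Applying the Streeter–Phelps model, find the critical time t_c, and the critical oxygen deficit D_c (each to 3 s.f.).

With k_r/k_d = 3.690 and 1 − D₀(k_r−k_d)/(k_d L₀) = 0.6448,
t_c = ln(3.690 × 0.6448) / (1.00 − 0.271) = ln(2.379) / 0.7290 = 0.8668/0.7290 = 1.189 d.
D_c = (k_d/k_r) L₀ e^(−k_d t_c) = (0.271/1.00) × 28.4 × e^(−0.271×1.189) = 0.2710 × 28.4 × 0.7245 = 5.576 mg/L.

t_c ≈ 1.19 d; D_c ≈ 5.58 mg/L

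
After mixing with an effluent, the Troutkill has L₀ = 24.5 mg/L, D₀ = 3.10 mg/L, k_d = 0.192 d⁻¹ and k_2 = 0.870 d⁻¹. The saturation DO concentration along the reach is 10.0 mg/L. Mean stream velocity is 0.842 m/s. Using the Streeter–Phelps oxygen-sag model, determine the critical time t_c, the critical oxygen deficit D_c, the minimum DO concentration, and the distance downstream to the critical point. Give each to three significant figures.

t_c ≈ 1.36 d; D_c ≈ 4.17 mg/L; min DO ≈ 5.83 mg/L; x_c ≈ 98.6 km

With k_2/k_d = 4.531 and 1 − D₀(k_2−k_d)/(k_d L₀) = 0.5532,
t_c = ln(4.531 × 0.5532) / (0.870 − 0.192) = ln(2.507) / 0.6780 = 0.9189/0.6780 = 1.355 d.
D_c = (k_d/k_2) L₀ e^(−k_d t_c) = (0.192/0.870) × 24.5 × e^(−0.192×1.355) = 0.2207 × 24.5 × 0.7709 = 4.168 mg/L.
Minimum DO = C_s − D_c = 10.0 − 4.168 = 5.832 mg/L.
x_c = v t_c = 0.842 m/s × 1.355 d × 86400 s/d = 98600 m ≈ 98.6 km.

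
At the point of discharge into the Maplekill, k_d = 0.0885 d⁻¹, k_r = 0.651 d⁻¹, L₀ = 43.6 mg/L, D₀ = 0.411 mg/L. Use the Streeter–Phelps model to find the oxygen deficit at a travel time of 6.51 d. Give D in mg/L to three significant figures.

k_d L₀/(k_r−k_d) = 0.0885×43.6/(0.651−0.0885) = 3.859/0.5625 = 6.860 mg/L.
e^(−k_d t) = e^(−0.0885×6.510) = 0.5621; e^(−k_r t) = e^(−0.651×6.510) = 0.01444.
D = 6.860 × (0.5621 − 0.01444) + 0.411 × 0.01444 = 3.757 + 0.005933 = 3.763 mg/L.

D ≈ 3.76 mg/L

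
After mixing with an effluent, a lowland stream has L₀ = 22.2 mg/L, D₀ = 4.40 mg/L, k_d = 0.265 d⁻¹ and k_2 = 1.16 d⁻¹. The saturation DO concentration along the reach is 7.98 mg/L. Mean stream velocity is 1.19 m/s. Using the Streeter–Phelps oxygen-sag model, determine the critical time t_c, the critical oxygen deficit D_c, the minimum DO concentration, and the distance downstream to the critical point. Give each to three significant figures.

With k_2/k_d = 4.377 and 1 − D₀(k_2−k_d)/(k_d L₀) = 0.3306,
t_c = ln(4.377 × 0.3306) / (1.16 − 0.265) = ln(1.447) / 0.8950 = 0.3696/0.8950 = 0.4130 d.
D_c = (k_d/k_2) L₀ e^(−k_d t_c) = (0.265/1.16) × 22.2 × e^(−0.265×0.4130) = 0.2284 × 22.2 × 0.8963 = 4.546 mg/L.
Minimum DO = C_s − D_c = 7.98 − 4.546 = 3.434 mg/L.
x_c = v t_c = 1.19 m/s × 0.4130 d × 86400 s/d = 42460 m ≈ 42.5 km.

t_c ≈ 0.413 d; D_c ≈ 4.55 mg/L; min DO ≈ 3.43 mg/L; x_c ≈ 42.5 km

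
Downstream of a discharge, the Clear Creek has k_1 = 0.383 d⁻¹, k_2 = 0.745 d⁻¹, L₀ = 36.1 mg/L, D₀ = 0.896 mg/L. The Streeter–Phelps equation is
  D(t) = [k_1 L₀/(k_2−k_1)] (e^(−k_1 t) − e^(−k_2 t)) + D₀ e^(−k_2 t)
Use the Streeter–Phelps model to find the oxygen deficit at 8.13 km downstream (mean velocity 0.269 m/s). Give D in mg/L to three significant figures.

D ≈ 4.66 mg/L

Travel time t = x/v = 8.13 km / (0.269 m/s) = 8130 m / 0.269 m/s = 30220 s = 0.3498 d.
k_1 L₀/(k_2−k_1) = 0.383×36.1/(0.745−0.383) = 13.83/0.3620 = 38.19 mg/L.
e^(−k_1 t) = e^(−0.383×0.3498) = 0.8746; e^(−k_2 t) = e^(−0.745×0.3498) = 0.7706.
D = 38.19 × (0.8746 − 0.7706) + 0.896 × 0.7706 = 3.973 + 0.6904 = 4.664 mg/L.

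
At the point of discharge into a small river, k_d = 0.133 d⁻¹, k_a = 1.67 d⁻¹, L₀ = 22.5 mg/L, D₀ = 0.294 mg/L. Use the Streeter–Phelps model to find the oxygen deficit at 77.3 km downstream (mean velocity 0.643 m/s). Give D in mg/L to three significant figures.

D ≈ 1.46 mg/L

Travel time t = x/v = 77.3 km / (0.643 m/s) = 77300 m / 0.643 m/s = 120200 s = 1.391 d.
k_d L₀/(k_a−k_d) = 0.133×22.5/(1.67−0.133) = 2.993/1.537 = 1.947 mg/L.
e^(−k_d t) = e^(−0.133×1.391) = 0.8311; e^(−k_a t) = e^(−1.67×1.391) = 0.09792.
D = 1.947 × (0.8311 − 0.09792) + 0.294 × 0.09792 = 1.427 + 0.02879 = 1.456 mg/L.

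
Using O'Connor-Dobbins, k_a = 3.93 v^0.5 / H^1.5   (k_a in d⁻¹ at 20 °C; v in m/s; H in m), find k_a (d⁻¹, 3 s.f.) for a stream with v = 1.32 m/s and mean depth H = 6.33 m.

k_a = 3.93 × 1.32^0.5 / 6.33^1.5 = 3.93 × 1.149 / 15.93 = 0.2835 d⁻¹.

k_a ≈ 0.284 d⁻¹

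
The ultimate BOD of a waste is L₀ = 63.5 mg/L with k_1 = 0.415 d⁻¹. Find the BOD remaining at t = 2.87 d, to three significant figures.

L_t = L₀ e^(−k_1 t) = 63.5 × e^(−0.415×2.87) = 63.5 × 0.3039 = 19.30 mg/L.

L ≈ 19.3 mg/L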